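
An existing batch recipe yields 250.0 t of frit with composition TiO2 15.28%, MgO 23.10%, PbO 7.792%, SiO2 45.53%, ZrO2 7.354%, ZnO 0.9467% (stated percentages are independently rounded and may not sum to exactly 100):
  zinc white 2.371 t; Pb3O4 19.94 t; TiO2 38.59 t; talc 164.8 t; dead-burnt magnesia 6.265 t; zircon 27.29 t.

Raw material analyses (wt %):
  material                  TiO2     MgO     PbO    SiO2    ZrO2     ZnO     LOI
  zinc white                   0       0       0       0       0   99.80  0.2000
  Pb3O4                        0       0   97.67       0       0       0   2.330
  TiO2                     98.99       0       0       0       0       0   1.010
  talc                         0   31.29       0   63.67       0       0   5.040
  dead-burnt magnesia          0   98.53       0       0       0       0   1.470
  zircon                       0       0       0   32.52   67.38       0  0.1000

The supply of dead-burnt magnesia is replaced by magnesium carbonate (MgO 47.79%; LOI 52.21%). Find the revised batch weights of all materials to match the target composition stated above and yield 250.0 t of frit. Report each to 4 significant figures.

Revised batch per 250.0 t frit:
  zinc white: 2.371 t
  Pb3O4: 19.94 t
  TiO2: 38.59 t
  talc: 164.8 t
  magnesium carbonate: 12.92 t
  zircon: 27.29 t
Total batch = 265.9 t; LOI loss = 15.94 t

Mid-chain values are printed (rounded to four significant digits) in the printout. All internal work runs at full precision through the solve; every reported result takes just one rounding; derived quantities (the six compositions, net glass mass, LOI, totals, yield) are recomputed using the weight values per 250.0 t of glass in exact precision as they appear in problem or answer.
The oxide mass targets at 250.0 t frit:
  TiO2: 15.28% × 250.0 = 38.20 t
  MgO: 23.10% × 250.0 = 57.75 t
  PbO: 7.792% × 250.0 = 19.48 t
  SiO2: 45.53% × 250.0 = 113.8 t
  ZrO2: 7.354% × 250.0 = 18.39 t
  ZnO: 0.9467% × 250.0 = 2.367 t
Checking each oxide sum using the reported weights, versus the basis set out (target by target, the sums agree net of answer rounding effects):
  TiO2: 38.59·0.9899 = 38.20 t (target 38.20 t)
  MgO: 164.8·0.3129 + 12.92·0.4779 = 57.74 t (target 57.75 t)
  PbO: 19.94·0.9767 = 19.48 t (target 19.48 t)
  SiO2: 164.8·0.6367 + 27.29·0.3252 = 113.8 t (target 113.8 t)
  ZrO2: 27.29·0.6738 = 18.39 t (target 18.39 t)
  ZnO: 2.371·0.9980 = 2.366 t (target 2.367 t)
Mass balance on the glass: net batch after ignition = 250.0 t (per-oxide target masses sum to 250.0 t; with the basis standing at 250.0 t — a pure rounding effect).
Batch total: Σ batch = 265.9 t; Σ batch·LOI gives LOI loss = 15.94 t; as yield: glass ÷ batch → 94.01%.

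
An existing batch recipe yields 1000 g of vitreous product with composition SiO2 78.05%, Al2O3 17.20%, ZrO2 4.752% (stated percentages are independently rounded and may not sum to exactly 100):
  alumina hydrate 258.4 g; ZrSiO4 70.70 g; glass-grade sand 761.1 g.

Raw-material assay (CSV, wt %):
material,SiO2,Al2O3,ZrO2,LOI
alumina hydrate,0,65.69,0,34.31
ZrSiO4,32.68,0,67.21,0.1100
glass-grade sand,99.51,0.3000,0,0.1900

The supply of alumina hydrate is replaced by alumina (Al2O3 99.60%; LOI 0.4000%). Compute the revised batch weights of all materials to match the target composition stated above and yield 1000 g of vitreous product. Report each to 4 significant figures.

Revised batch per 1000 g vitreous product:
  alumina: 170.4 g
  ZrSiO4: 70.70 g
  glass-grade sand: 761.1 g
Total batch = 1002 g; LOI loss = 2.205 g

Intermediates are printed with 4-significant-digit rounding alongside each step. The working math maintains full precision in every operation; a single rounding yields each reported result; all derived quantities (totals, the yield, LOI, three oxide percentages, glass mass) are rebuilt from the batch weights on 1000 g of glass in full float precision exactly as shown in the problem or answer text.
The oxide mass targets at 1000 g vitreous product:
  SiO2: 78.05% × 1000 = 780.5 g
  Al2O3: 17.20% × 1000 = 172.0 g
  ZrO2: 4.752% × 1000 = 47.52 g
Checking each oxide sum using the reported weights, for the quoted basis mass (every target is met by its sum net of answer rounding effects):
  SiO2: 70.70·0.3268 + 761.1·0.9951 = 780.5 g (target 780.5 g)
  Al2O3: 170.4·0.9960 + 761.1·0.003000 = 172.0 g (target 172.0 g)
  ZrO2: 70.70·0.6721 = 47.52 g (target 47.52 g)
Glass-mass sanity pass: total charge less LOI = 1000 g (oxide target masses add up to 1000 g; versus the stated basis of 1000 g — any gap is answer rounding).
Whole-batch sum: Σ batch = 1002 g; LOI removed, Σ of batch·LOI: 2.205 g; as yield: glass ÷ batch → 99.78%.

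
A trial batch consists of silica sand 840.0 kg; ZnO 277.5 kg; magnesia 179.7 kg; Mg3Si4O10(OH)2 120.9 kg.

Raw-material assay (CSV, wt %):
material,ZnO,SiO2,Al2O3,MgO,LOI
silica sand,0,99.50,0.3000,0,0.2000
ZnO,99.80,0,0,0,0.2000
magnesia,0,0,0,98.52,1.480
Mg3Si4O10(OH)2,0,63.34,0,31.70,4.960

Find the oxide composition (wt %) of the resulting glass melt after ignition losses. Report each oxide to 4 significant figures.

Glass mass = 1407 kg (batch 1418 − LOI 10.89).
Composition: ZnO 19.68%, SiO2 64.84%, Al2O3 0.1791%, MgO 15.30%

Working values are shown, rounded to four significant figures, when written out. The working math carries full precision in all steps. Every reported value is rounded exactly once. All derived quantities (yield, glass mass, ignition loss, four oxide percentages, totals) are recomputed from the weighed amounts at 1407 kg of glass in full precision as given in the problem or answer text.
Oxide-by-oxide delivered mass:
  ZnO: 277.5·0.9980 = 276.9 kg
  SiO2: 840.0·0.9950 + 120.9·0.6334 = 912.4 kg
  Al2O3: 840.0·0.003000 = 2.520 kg
  MgO: 179.7·0.9852 + 120.9·0.3170 = 215.4 kg
LOI: 840.0·0.002000 + 277.5·0.002000 + 179.7·0.01480 + 120.9·0.04960 = 10.89 kg
batch − LOI leaves glass = 1418 − 10.89 = 1407 kg (matching Σ of the oxides)
wt %: oxide over glass, times 100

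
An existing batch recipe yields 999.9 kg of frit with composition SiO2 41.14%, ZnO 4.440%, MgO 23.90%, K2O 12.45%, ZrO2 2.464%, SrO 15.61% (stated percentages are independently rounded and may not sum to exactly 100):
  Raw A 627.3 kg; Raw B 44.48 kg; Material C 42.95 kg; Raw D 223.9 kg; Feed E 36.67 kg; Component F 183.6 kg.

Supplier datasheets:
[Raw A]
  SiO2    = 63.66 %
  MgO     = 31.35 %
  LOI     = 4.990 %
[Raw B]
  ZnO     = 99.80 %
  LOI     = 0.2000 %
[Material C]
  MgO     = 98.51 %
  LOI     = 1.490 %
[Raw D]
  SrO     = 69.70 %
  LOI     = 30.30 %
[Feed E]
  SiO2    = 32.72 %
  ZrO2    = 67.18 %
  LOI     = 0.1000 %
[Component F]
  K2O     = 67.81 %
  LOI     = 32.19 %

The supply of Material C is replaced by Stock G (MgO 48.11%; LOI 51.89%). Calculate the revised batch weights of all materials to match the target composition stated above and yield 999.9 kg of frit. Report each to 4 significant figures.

Working values are printed with 4-significant-digit rounding in the printout; the working math keeps full precision end to end. Each reported figure is rounded exactly once; derived quantities are recomputed at exact precision (totals, six oxide percentages, glass mass, ignition loss, yield) from the batch weights at 999.9 kg of glass, exactly as printed in question or answer.
Oxide mass targets, per 999.9 kg frit:
  SiO2: 41.14% × 999.9 = 411.4 kg
  ZnO: 4.440% × 999.9 = 44.40 kg
  MgO: 23.90% × 999.9 = 239.0 kg
  K2O: 12.45% × 999.9 = 124.5 kg
  ZrO2: 2.464% × 999.9 = 24.64 kg
  SrO: 15.61% × 999.9 = 156.1 kg
Verifying the oxide balance given the weights on record, at the basis given (sums match the target masses inside rounding margins):
  SiO2: 627.3·0.6366 + 36.67·0.3272 = 411.3 kg (target 411.4 kg)
  ZnO: 44.48·0.9980 = 44.39 kg (target 44.40 kg)
  MgO: 627.3·0.3135 + 87.94·0.4811 = 239.0 kg (target 239.0 kg)
  K2O: 183.6·0.6781 = 124.5 kg (target 124.5 kg)
  ZrO2: 36.67·0.6718 = 24.63 kg (target 24.64 kg)
  SrO: 223.9·0.6970 = 156.1 kg (target 156.1 kg)
Glass-mass closure: batch total minus LOI = 999.9 kg (oxide target masses add up to 999.9 kg; stated basis 999.9 kg — rounding explains the deltas).
Total batch = Σ batch = 1204 kg; LOI removed, Σ of batch·LOI: 204.0 kg; yield: glass divided by total = 83.05%.

Revised batch per 999.9 kg frit:
  Raw A: 627.3 kg
  Raw B: 44.48 kg
  Stock G: 87.94 kg
  Raw D: 223.9 kg
  Feed E: 36.67 kg
  Component F: 183.6 kg
Total batch = 1204 kg; LOI loss = 204.0 kg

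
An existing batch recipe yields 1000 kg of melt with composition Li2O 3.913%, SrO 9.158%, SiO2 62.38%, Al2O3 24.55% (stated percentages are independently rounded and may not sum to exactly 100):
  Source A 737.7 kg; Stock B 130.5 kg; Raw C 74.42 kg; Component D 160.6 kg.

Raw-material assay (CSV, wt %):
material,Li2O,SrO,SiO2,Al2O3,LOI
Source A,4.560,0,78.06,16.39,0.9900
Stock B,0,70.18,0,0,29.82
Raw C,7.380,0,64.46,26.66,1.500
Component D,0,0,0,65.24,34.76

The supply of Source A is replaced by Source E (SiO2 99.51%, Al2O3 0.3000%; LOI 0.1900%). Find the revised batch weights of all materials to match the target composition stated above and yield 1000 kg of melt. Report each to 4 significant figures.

Every computation keeps exact precision from start to finish; mid-chain values appear (rounded to four significant figures) alongside each step; every reported figure takes a single rounding — the derived quantities (glass mass, the totals, LOI, four oxide percentages, yield) are re-derived in exact precision from the batch weights on 1000 kg of glass, as they appear in question or answer.
Target oxide masses per 1000 kg melt:
  Li2O: 3.913% × 1000 = 39.13 kg
  SrO: 9.158% × 1000 = 91.58 kg
  SiO2: 62.38% × 1000 = 623.8 kg
  Al2O3: 24.55% × 1000 = 245.5 kg
Verifying the oxide balance using the reported weights, for the quoted basis mass (sums match the target masses given rounding of the digits):
  Li2O: 530.2·0.07380 = 39.13 kg (target 39.13 kg)
  SrO: 130.5·0.7018 = 91.58 kg (target 91.58 kg)
  SiO2: 283.4·0.9951 + 530.2·0.6446 = 623.8 kg (target 623.8 kg)
  Al2O3: 283.4·0.003000 + 530.2·0.2666 + 158.3·0.6524 = 245.5 kg (target 245.5 kg)
Auditing the glass mass value: whole batch net of LOI = 1000 kg (summing oxide targets gives 1000 kg; versus the stated basis of 1000 kg — differing by rounding only).
Whole-batch sum: Σ batch = 1102 kg; LOI loss = Σ batch·LOI = 102.4 kg; yield = glass ÷ total batch = 90.71%.

Revised batch per 1000 kg melt:
  Source E: 283.4 kg
  Stock B: 130.5 kg
  Raw C: 530.2 kg
  Component D: 158.3 kg
Total batch = 1102 kg; LOI loss = 102.4 kg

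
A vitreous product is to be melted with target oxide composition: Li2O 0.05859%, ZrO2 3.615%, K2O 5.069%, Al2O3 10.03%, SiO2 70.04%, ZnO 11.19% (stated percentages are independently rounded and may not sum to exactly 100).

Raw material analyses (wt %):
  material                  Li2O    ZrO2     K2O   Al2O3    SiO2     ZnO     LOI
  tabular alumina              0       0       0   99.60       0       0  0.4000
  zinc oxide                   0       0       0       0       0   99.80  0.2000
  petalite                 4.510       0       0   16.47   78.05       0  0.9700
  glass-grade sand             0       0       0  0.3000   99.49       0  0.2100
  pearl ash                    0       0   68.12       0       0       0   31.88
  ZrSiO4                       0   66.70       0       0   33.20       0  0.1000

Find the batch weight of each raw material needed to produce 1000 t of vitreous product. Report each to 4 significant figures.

Batch per 1000 t vitreous product:
  tabular alumina: 96.52 t
  zinc oxide: 112.1 t
  petalite: 12.99 t
  glass-grade sand: 675.7 t
  pearl ash: 74.41 t
  ZrSiO4: 54.20 t
Total batch = 1026 t; LOI loss = 25.93 t; yield = 97.47%

Every computation maintains exact precision in all steps — values along the way are printed, rounded to 4 significant figures, in the working — each reported result receives exactly one rounding. Derived quantities (the six compositions, ignition loss, totals, glass mass, the yield) are re-derived starting from the weights per 1000 t of glass in exact precision, exactly as printed in question or answer.
Target masses of each oxide per 1000 t vitreous product:
  Li2O: 0.05859% × 1000 = 0.5859 t
  ZrO2: 3.615% × 1000 = 36.15 t
  K2O: 5.069% × 1000 = 50.69 t
  Al2O3: 10.03% × 1000 = 100.3 t
  SiO2: 70.04% × 1000 = 700.4 t
  ZnO: 11.19% × 1000 = 111.9 t
A balance pass over the oxides, on the weights just shown, on the stated basis (oxide sums agree with the targets modulo rounding of the values):
  Li2O: 12.99·0.04510 = 0.5858 t (target 0.5859 t)
  ZrO2: 54.20·0.6670 = 36.15 t (target 36.15 t)
  K2O: 74.41·0.6812 = 50.69 t (target 50.69 t)
  Al2O3: 96.52·0.9960 + 12.99·0.1647 + 675.7·0.003000 = 100.3 t (target 100.3 t)
  SiO2: 12.99·0.7805 + 675.7·0.9949 + 54.20·0.3320 = 700.4 t (target 700.4 t)
  ZnO: 112.1·0.9980 = 111.9 t (target 111.9 t)
Glass-mass closure: batch total minus LOI = 1000 t (the targets, summed, come to 1000 t; basis as stated: 1000 t — gaps are rounding artifacts).
Adding the batch up: Σ batch = 1026 t; LOI removed, Σ of batch·LOI: 25.93 t; yield, glass over the total, = 97.47%.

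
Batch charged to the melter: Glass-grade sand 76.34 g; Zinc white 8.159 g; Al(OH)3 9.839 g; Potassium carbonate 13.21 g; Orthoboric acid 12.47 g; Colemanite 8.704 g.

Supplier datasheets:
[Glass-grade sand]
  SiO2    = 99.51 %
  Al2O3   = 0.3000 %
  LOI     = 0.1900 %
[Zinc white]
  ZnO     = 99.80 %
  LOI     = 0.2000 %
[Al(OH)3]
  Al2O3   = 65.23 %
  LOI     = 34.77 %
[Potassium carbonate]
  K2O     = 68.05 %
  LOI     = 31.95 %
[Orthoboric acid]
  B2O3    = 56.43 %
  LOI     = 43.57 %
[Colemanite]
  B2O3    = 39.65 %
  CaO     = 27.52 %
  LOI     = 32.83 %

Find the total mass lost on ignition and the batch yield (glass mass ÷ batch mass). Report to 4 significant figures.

LOI loss = 16.09 g; glass = 112.6 g; yield = 87.50%

Values along the way are displayed (rounded to four significant digits) as written — every computation runs at full float precision in every operation. Every reported number sees exactly one rounding. Derived quantities, which include net glass mass, the totals, ignition loss, the six compositions, the yield, are rebuilt at full float precision, as set out in either problem or answer, from the batch weights on 112.6 g of glass.
LOI of each material in turn:
  Glass-grade sand: 76.34 × 0.001900 = 0.1450 g
  Zinc white: 8.159 × 0.002000 = 0.01632 g
  Al(OH)3: 9.839 × 0.3477 = 3.421 g
  Potassium carbonate: 13.21 × 0.3195 = 4.221 g
  Orthoboric acid: 12.47 × 0.4357 = 5.433 g
  Colemanite: 8.704 × 0.3283 = 2.858 g
Total LOI = 16.09 g
Glass = batch − LOI = 128.7 − 16.09 = 112.6 g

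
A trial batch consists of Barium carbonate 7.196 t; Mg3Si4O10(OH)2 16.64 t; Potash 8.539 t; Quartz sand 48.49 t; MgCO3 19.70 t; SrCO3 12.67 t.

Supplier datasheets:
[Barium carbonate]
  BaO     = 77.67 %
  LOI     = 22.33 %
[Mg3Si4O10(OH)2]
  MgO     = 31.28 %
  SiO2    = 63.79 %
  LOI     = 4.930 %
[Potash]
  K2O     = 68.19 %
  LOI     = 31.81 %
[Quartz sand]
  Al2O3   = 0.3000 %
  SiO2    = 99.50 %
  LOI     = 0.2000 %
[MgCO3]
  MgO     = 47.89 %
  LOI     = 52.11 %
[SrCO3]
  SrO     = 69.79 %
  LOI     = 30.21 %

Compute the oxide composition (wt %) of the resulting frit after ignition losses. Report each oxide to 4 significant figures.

Glass mass = 93.90 t (batch 113.2 − LOI 19.33).
Composition: SrO 9.417%, BaO 5.952%, K2O 6.201%, MgO 15.59%, Al2O3 0.1549%, SiO2 62.69%

In-progress results are printed, rounded to four significant digits, at each printed step. Each numeric step holds full float precision from first step to last; a single rounding completes each reported number. The derived quantities (the six compositions, the yield, the totals, net glass mass, LOI) are rebuilt from the batch weights at 93.90 t of glass in full float precision, as set out in problem or answer.
What the batch supplies per oxide:
  SrO: 12.67·0.6979 = 8.842 t
  BaO: 7.196·0.7767 = 5.589 t
  K2O: 8.539·0.6819 = 5.823 t
  MgO: 16.64·0.3128 + 19.70·0.4789 = 14.64 t
  Al2O3: 48.49·0.003000 = 0.1455 t
  SiO2: 16.64·0.6379 + 48.49·0.9950 = 58.86 t
LOI: 7.196·0.2233 + 16.64·0.04930 + 8.539·0.3181 + 48.49·0.002000 + 19.70·0.5211 + 12.67·0.3021 = 19.33 t
The glass mass, total less LOI, = 113.2 − 19.33 = 93.90 t (equal to the oxide-mass sum)
each oxide over glass, ×100, is wt %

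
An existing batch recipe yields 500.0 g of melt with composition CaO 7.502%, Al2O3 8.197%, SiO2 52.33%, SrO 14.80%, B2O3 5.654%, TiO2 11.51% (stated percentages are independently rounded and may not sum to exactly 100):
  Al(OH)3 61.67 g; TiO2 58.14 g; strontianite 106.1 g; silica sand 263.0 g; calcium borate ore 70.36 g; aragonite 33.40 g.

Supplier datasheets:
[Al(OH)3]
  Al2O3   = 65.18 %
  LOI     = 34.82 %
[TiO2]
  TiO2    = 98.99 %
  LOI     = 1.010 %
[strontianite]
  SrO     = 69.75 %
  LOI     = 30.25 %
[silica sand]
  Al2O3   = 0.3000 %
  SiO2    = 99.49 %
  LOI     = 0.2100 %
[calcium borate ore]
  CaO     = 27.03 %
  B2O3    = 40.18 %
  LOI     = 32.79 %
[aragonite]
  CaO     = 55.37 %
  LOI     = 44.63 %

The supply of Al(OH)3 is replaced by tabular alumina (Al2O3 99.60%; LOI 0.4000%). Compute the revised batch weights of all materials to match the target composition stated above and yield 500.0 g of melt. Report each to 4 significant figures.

Values along the way are displayed rounded to 4 significant figures on the page. The working math carries exact precision at each step. Every reported number is rounded a single time — all derived quantities, including LOI, totals, the six compositions, the yield, net glass mass, are re-derived starting from the weights on 500.0 g of glass at exact precision, as quoted within the problem or answer text.
Oxide-by-oxide targets in 500.0 g melt:
  CaO: 7.502% × 500.0 = 37.51 g
  Al2O3: 8.197% × 500.0 = 40.98 g
  SiO2: 52.33% × 500.0 = 261.6 g
  SrO: 14.80% × 500.0 = 74.00 g
  B2O3: 5.654% × 500.0 = 28.27 g
  TiO2: 11.51% × 500.0 = 57.55 g
Sums-versus-targets review per the reported batch figures, per the basis as stated (sums match the target masses up to rounding of the answer):
  CaO: 70.36·0.2703 + 33.40·0.5537 = 37.51 g (target 37.51 g)
  Al2O3: 40.36·0.9960 + 263.0·0.003000 = 40.99 g (target 40.98 g)
  SiO2: 263.0·0.9949 = 261.7 g (target 261.6 g)
  SrO: 106.1·0.6975 = 74.00 g (target 74.00 g)
  B2O3: 70.36·0.4018 = 28.27 g (target 28.27 g)
  TiO2: 58.14·0.9899 = 57.55 g (target 57.55 g)
Glass-mass closure: batch total minus LOI = 500.0 g (summing oxide targets gives 500.0 g; versus the stated basis of 500.0 g — differing by rounding only).
Batch total: Σ batch = 571.4 g; the LOI term Σ batch·LOI equals 71.37 g; glass ÷ batch gives a yield of 87.51%.

Revised batch per 500.0 g melt:
  tabular alumina: 40.36 g
  TiO2: 58.14 g
  strontianite: 106.1 g
  silica sand: 263.0 g
  calcium borate ore: 70.36 g
  aragonite: 33.40 g
Total batch = 571.4 g; LOI loss = 71.37 g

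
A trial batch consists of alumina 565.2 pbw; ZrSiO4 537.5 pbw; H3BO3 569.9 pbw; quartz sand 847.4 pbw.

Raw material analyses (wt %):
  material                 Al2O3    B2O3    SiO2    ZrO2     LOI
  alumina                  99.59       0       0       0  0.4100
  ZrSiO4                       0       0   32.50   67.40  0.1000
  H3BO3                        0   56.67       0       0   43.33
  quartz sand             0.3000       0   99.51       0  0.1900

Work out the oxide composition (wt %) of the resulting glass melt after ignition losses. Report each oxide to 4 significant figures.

Values along the way are displayed, with 4-significant-figure rounding, alongside each step — exact precision is carried at each step; every reported number is rounded only once; derived quantities, which include the totals, the yield, net glass mass, ignition loss, the four compositions, are re-derived in full precision, as they appear in problem or answer, starting from the weights for 2269 pbw of glass.
Mass of each oxide from the mix:
  Al2O3: 565.2·0.9959 + 847.4·0.003000 = 565.4 pbw
  B2O3: 569.9·0.5667 = 323.0 pbw
  SiO2: 537.5·0.3250 + 847.4·0.9951 = 1018 pbw
  ZrO2: 537.5·0.6740 = 362.3 pbw
LOI: 565.2·0.004100 + 537.5·0.001000 + 569.9·0.4333 + 847.4·0.001900 = 251.4 pbw
Glass = total batch minus LOI = 2520 − 251.4 = 2269 pbw (the oxide masses sum to this)
oxide / glass × 100 gives the wt %

Glass mass = 2269 pbw (batch 2520 − LOI 251.4).
Composition: Al2O3 24.92%, B2O3 14.24%, SiO2 44.87%, ZrO2 15.97%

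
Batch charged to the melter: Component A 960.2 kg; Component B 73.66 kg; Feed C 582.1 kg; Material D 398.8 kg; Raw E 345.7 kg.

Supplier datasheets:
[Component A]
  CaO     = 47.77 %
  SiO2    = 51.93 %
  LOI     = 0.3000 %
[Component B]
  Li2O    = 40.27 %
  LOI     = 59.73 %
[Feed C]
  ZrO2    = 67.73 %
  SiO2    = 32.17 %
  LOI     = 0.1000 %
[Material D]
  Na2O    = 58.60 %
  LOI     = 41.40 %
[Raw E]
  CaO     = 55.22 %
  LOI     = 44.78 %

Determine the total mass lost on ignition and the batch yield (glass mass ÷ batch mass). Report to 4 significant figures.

Every computation carries exact precision in every operation. Intermediates are displayed (rounded to 4 significant digits) as written. Exactly one rounding lands on every reported result; derived quantities (the five compositions, the yield, the totals, glass mass, ignition loss) are re-derived from the batch weights at 1993 kg of glass at full float precision, precisely as stated by the problem or the answer.
Material-by-material LOI:
  Component A: 960.2 × 0.003000 = 2.881 kg
  Component B: 73.66 × 0.5973 = 44.00 kg
  Feed C: 582.1 × 0.001000 = 0.5821 kg
  Material D: 398.8 × 0.4140 = 165.1 kg
  Raw E: 345.7 × 0.4478 = 154.8 kg
Total LOI = 367.4 kg
Glass = batch − LOI = 2360 − 367.4 = 1993 kg

LOI loss = 367.4 kg; glass = 1993 kg; yield = 84.44%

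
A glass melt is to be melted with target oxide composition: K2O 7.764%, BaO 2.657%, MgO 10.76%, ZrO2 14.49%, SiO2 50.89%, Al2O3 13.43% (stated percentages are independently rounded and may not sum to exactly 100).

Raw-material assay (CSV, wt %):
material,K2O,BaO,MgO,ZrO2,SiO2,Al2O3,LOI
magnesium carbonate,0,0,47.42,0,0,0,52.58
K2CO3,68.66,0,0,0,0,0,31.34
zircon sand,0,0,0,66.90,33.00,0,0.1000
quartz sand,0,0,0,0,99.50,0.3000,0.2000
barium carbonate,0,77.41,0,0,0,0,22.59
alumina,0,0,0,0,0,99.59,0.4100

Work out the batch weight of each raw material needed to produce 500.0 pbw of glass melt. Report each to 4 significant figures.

The whole derivation runs at exact precision at every stage. Rounding to four significant figures extends to each mid-chain value as displayed. Exactly one rounding lands on each reported number — all derived quantities are re-derived starting from the weights for 500.0 pbw of glass at full float precision (the totals, the six compositions, the yield, ignition loss, net glass mass) as they appear in the problem or the answer.
Target masses of each oxide per 500.0 pbw glass melt:
  K2O: 7.764% × 500.0 = 38.82 pbw
  BaO: 2.657% × 500.0 = 13.28 pbw
  MgO: 10.76% × 500.0 = 53.80 pbw
  ZrO2: 14.49% × 500.0 = 72.45 pbw
  SiO2: 50.89% × 500.0 = 254.4 pbw
  Al2O3: 13.43% × 500.0 = 67.15 pbw
Oxide-by-oxide audit working from each reported weight, relative to the basis at hand (summed amounts equal target values modulo rounding of the values):
  K2O: 56.54·0.6866 = 38.82 pbw (target 38.82 pbw)
  BaO: 17.16·0.7741 = 13.28 pbw (target 13.28 pbw)
  MgO: 113.5·0.4742 = 53.82 pbw (target 53.80 pbw)
  ZrO2: 108.3·0.6690 = 72.45 pbw (target 72.45 pbw)
  SiO2: 108.3·0.3300 + 219.8·0.9950 = 254.4 pbw (target 254.4 pbw)
  Al2O3: 219.8·0.003000 + 66.76·0.9959 = 67.15 pbw (target 67.15 pbw)
The glass-mass cross-check: the batch minus its LOI: 500.0 pbw (per-oxide target masses sum to 500.0 pbw; against the stated basis, 500.0 pbw — differing by rounding only).
Summing the batch: Σ batch = 582.1 pbw; Σ batch·LOI gives LOI loss = 82.10 pbw; the yield ratio, glass ÷ batch: 85.90%.

Batch per 500.0 pbw glass melt:
  magnesium carbonate: 113.5 pbw
  K2CO3: 56.54 pbw
  zircon sand: 108.3 pbw
  quartz sand: 219.8 pbw
  barium carbonate: 17.16 pbw
  alumina: 66.76 pbw
Total batch = 582.1 pbw; LOI loss = 82.10 pbw; yield = 85.90%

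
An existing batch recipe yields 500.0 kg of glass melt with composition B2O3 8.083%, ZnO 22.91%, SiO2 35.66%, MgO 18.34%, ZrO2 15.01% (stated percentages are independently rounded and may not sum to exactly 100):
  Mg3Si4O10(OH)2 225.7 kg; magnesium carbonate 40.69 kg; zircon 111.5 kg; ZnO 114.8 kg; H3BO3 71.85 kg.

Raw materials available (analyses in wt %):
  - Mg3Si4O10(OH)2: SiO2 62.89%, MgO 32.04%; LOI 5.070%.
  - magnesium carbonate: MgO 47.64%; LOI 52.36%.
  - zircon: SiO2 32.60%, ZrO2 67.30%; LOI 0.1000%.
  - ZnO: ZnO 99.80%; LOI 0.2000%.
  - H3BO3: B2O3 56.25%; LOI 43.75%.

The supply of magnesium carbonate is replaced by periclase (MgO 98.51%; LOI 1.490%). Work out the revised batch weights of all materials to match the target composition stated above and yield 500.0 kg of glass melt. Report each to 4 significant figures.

Revised batch per 500.0 kg glass melt:
  Mg3Si4O10(OH)2: 225.7 kg
  periclase: 19.68 kg
  zircon: 111.5 kg
  ZnO: 114.8 kg
  H3BO3: 71.85 kg
Total batch = 543.5 kg; LOI loss = 43.51 kg

All arithmetic carries full float precision in every operation — mid-chain values appear (rounded to 4 significant figures) at each printed step — every reported figure takes exactly one rounding. All derived quantities are computed at full float precision (the yield, totals, ignition loss, the five compositions, net glass mass) from the batch weights at 500.0 kg of glass exactly as shown in problem or answer.
Oxide mass targets, per 500.0 kg glass melt:
  B2O3: 8.083% × 500.0 = 40.42 kg
  ZnO: 22.91% × 500.0 = 114.6 kg
  SiO2: 35.66% × 500.0 = 178.3 kg
  MgO: 18.34% × 500.0 = 91.70 kg
  ZrO2: 15.01% × 500.0 = 75.05 kg
Verifying the oxide balance working from each reported weight, for the quoted basis mass (target by target, the sums agree exact up to rounding of places):
  B2O3: 71.85·0.5625 = 40.42 kg (target 40.42 kg)
  ZnO: 114.8·0.9980 = 114.6 kg (target 114.6 kg)
  SiO2: 225.7·0.6289 + 111.5·0.3260 = 178.3 kg (target 178.3 kg)
  MgO: 225.7·0.3204 + 19.68·0.9851 = 91.70 kg (target 91.70 kg)
  ZrO2: 111.5·0.6730 = 75.04 kg (target 75.05 kg)
The glass-mass cross-check: the batch minus its LOI: 500.0 kg (summing oxide targets gives 500.0 kg; against the stated basis, 500.0 kg — any gap is answer rounding).
Batch total: Σ batch = 543.5 kg; loss to ignition Σ batch·LOI = 43.51 kg; yield = glass ÷ total batch = 91.99%.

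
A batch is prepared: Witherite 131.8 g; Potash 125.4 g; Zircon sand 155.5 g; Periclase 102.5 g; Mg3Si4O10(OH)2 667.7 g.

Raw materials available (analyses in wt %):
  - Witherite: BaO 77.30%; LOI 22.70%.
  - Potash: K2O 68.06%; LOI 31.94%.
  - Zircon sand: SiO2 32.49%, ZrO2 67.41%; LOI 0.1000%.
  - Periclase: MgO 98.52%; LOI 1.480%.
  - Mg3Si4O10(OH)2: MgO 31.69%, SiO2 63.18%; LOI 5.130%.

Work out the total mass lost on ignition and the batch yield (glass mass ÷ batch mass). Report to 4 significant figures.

LOI loss = 105.9 g; glass = 1077 g; yield = 91.05%

The intermediate values appear rounded to 4 significant figures on the page; the working math keeps full precision through the solve; a single rounding finalizes every reported figure — derived quantities are rebuilt from the batch weights at 1077 g of glass in full precision (the five compositions, the totals, ignition loss, glass mass, the yield), as quoted within question or answer.
Ignition loss by material:
  Witherite: 131.8 × 0.2270 = 29.92 g
  Potash: 125.4 × 0.3194 = 40.05 g
  Zircon sand: 155.5 × 0.001000 = 0.1555 g
  Periclase: 102.5 × 0.01480 = 1.517 g
  Mg3Si4O10(OH)2: 667.7 × 0.05130 = 34.25 g
Total LOI = 105.9 g
Glass = batch − LOI = 1183 − 105.9 = 1077 g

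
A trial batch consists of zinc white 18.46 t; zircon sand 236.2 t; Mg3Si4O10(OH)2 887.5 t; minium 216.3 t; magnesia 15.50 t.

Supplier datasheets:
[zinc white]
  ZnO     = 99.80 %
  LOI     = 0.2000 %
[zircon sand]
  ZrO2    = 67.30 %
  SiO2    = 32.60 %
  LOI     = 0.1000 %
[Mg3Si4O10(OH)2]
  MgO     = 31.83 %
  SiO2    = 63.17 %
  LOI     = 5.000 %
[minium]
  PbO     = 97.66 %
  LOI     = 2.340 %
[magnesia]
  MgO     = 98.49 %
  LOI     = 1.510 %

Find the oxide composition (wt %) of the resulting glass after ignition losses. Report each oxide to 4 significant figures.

Glass mass = 1324 t (batch 1374 − LOI 49.94).
Composition: MgO 22.49%, ZrO2 12.01%, SiO2 48.16%, PbO 15.95%, ZnO 1.391%

All internal work keeps full precision in all steps; the intermediate values appear rounded to four significant digits in the working; each reported value takes just one rounding. Derived quantities are computed from the batch weights for 1324 t of glass in full precision (the yield, glass mass, ignition loss, the totals, five oxide percentages), precisely as stated by the question or the answer.
Mass of each oxide from the mix:
  MgO: 887.5·0.3183 + 15.50·0.9849 = 297.8 t
  ZrO2: 236.2·0.6730 = 159.0 t
  SiO2: 236.2·0.3260 + 887.5·0.6317 = 637.6 t
  PbO: 216.3·0.9766 = 211.2 t
  ZnO: 18.46·0.9980 = 18.42 t
LOI: 18.46·0.002000 + 236.2·0.001000 + 887.5·0.05000 + 216.3·0.02340 + 15.50·0.01510 = 49.94 t
batch − LOI leaves glass = 1374 − 49.94 = 1324 t (= the summed oxide contributions)
percent by weight: oxide/glass ×100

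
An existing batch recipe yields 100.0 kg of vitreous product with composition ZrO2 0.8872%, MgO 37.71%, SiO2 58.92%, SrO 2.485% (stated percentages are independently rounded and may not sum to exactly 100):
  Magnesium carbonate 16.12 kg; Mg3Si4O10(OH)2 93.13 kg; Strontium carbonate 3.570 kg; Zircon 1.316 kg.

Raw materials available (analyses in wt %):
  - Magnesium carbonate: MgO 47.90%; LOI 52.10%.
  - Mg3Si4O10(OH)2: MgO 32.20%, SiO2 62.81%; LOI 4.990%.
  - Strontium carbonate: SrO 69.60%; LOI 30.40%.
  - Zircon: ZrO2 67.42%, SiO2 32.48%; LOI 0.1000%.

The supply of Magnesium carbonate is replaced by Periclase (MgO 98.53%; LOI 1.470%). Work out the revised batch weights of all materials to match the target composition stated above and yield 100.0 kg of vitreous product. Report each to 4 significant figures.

All arithmetic carries full float precision at all times; mid-chain values are displayed with 4-significant-digit rounding within the worked lines; every reported number is rounded just once. The derived quantities, including the four compositions, glass mass, the yield, ignition loss, totals, are carried from the batch weights on 100.0 kg of glass in full float precision, as given in problem or answer.
Oxide mass targets, per 100.0 kg vitreous product:
  ZrO2: 0.8872% × 100.0 = 0.8872 kg
  MgO: 37.71% × 100.0 = 37.71 kg
  SiO2: 58.92% × 100.0 = 58.92 kg
  SrO: 2.485% × 100.0 = 2.485 kg
Verifying the oxide balance working from each reported weight, per the basis as stated (oxide sums agree with the targets given rounding of the digits):
  ZrO2: 1.316·0.6742 = 0.8872 kg (target 0.8872 kg)
  MgO: 7.839·0.9853 + 93.13·0.3220 = 37.71 kg (target 37.71 kg)
  SiO2: 93.13·0.6281 + 1.316·0.3248 = 58.92 kg (target 58.92 kg)
  SrO: 3.570·0.6960 = 2.485 kg (target 2.485 kg)
Glass-mass bookkeeping: batch total minus LOI = 100.0 kg (oxide target masses add up to 100.0 kg; the stated basis being 100.0 kg — rounding explains the deltas).
Summing the batch: Σ batch = 105.9 kg; loss to ignition Σ batch·LOI = 5.849 kg; glass ÷ batch gives a yield of 94.47%.

Revised batch per 100.0 kg vitreous product:
  Periclase: 7.839 kg
  Mg3Si4O10(OH)2: 93.13 kg
  Strontium carbonate: 3.570 kg
  Zircon: 1.316 kg
Total batch = 105.9 kg; LOI loss = 5.849 kg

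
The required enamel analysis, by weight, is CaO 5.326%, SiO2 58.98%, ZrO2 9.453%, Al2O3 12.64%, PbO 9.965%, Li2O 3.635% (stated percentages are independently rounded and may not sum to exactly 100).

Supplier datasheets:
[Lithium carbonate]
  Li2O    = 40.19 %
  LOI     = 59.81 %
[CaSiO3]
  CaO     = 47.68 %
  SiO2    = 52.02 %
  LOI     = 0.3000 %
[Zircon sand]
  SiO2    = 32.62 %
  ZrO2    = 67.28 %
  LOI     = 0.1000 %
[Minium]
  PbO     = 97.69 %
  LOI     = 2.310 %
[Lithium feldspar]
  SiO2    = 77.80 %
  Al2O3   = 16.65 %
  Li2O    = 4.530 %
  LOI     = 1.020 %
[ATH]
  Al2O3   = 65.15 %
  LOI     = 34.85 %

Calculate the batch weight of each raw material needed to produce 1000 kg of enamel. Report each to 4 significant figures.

The intermediate values are displayed rounded off to 4 significant digits between the steps. Every computation keeps full float precision in all steps. Every reported number takes a single rounding — all derived quantities (the six compositions, glass mass, yield, the totals, ignition loss) are recomputed at exact precision from the weighed amounts at 1000 kg of glass exactly as shown in the problem or the answer.
Target oxide masses per 1000 kg enamel:
  CaO: 5.326% × 1000 = 53.26 kg
  SiO2: 58.98% × 1000 = 589.8 kg
  ZrO2: 9.453% × 1000 = 94.53 kg
  Al2O3: 12.64% × 1000 = 126.4 kg
  PbO: 9.965% × 1000 = 99.65 kg
  Li2O: 3.635% × 1000 = 36.35 kg
Oxide-by-oxide audit per the reported batch figures, versus the basis set out (summed amounts equal target values within answer rounding):
  CaO: 111.7·0.4768 = 53.26 kg (target 53.26 kg)
  SiO2: 111.7·0.5202 + 140.5·0.3262 + 624.5·0.7780 = 589.8 kg (target 589.8 kg)
  ZrO2: 140.5·0.6728 = 94.53 kg (target 94.53 kg)
  Al2O3: 624.5·0.1665 + 34.41·0.6515 = 126.4 kg (target 126.4 kg)
  PbO: 102.0·0.9769 = 99.64 kg (target 99.65 kg)
  Li2O: 20.06·0.4019 + 624.5·0.04530 = 36.35 kg (target 36.35 kg)
Mass balance on the glass: net batch after ignition = 1000 kg (the Σ of target masses is 1000 kg; basis as stated: 1000 kg — a pure rounding effect).
Batch total: Σ batch = 1033 kg; the LOI term Σ batch·LOI equals 33.19 kg; as yield: glass ÷ batch → 96.79%.

Batch per 1000 kg enamel:
  Lithium carbonate: 20.06 kg
  CaSiO3: 111.7 kg
  Zircon sand: 140.5 kg
  Minium: 102.0 kg
  Lithium feldspar: 624.5 kg
  ATH: 34.41 kg
Total batch = 1033 kg; LOI loss = 33.19 kg; yield = 96.79%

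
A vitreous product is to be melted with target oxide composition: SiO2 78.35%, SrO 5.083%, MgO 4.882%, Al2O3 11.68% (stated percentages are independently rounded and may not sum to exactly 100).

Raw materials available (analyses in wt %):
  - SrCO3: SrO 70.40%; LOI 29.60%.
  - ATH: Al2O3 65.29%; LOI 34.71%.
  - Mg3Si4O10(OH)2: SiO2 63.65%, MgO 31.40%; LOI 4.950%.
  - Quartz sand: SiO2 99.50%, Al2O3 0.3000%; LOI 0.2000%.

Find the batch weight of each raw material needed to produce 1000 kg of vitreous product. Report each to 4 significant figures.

Batch per 1000 kg vitreous product:
  SrCO3: 72.20 kg
  ATH: 175.7 kg
  Mg3Si4O10(OH)2: 155.5 kg
  Quartz sand: 688.0 kg
Total batch = 1091 kg; LOI loss = 91.43 kg; yield = 91.62%

Mid-chain values are printed, rounded to 4 significant figures, across the worked steps — each numeric step keeps full precision in all steps; a single rounding produces each reported number — derived quantities (totals, LOI, glass mass, the four compositions, the yield) are carried from the batch weights per 1000 kg of glass in exact precision, exactly as printed in the problem or the answer.
Oxide mass targets, per 1000 kg vitreous product:
  SiO2: 78.35% × 1000 = 783.5 kg
  SrO: 5.083% × 1000 = 50.83 kg
  MgO: 4.882% × 1000 = 48.82 kg
  Al2O3: 11.68% × 1000 = 116.8 kg
Per-oxide balance check with the batch weights as given, relative to the basis at hand (delivered sums recover each target inside rounding margins):
  SiO2: 155.5·0.6365 + 688.0·0.9950 = 783.5 kg (target 783.5 kg)
  SrO: 72.20·0.7040 = 50.83 kg (target 50.83 kg)
  MgO: 155.5·0.3140 = 48.83 kg (target 48.82 kg)
  Al2O3: 175.7·0.6529 + 688.0·0.003000 = 116.8 kg (target 116.8 kg)
Glass mass check: whole batch net of LOI = 1000 kg (the Σ of target masses is 1000 kg; basis as stated: 1000 kg — rounding explains the deltas).
Total batch = Σ batch = 1091 kg; LOI loss = Σ batch·LOI = 91.43 kg; glass ÷ batch gives a yield of 91.62%.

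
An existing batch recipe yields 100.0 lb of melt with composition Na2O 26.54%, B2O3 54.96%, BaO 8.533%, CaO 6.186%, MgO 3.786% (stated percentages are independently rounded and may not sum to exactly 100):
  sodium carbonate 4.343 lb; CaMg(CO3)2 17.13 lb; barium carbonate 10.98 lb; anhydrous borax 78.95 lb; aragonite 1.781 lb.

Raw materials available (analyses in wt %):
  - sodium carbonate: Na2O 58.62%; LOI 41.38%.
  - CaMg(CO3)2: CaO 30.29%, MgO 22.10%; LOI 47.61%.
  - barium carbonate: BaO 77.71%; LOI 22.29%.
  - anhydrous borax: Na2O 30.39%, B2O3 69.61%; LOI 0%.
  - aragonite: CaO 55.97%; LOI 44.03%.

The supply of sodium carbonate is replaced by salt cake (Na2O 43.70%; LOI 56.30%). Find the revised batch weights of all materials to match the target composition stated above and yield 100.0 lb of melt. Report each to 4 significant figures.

Working values are displayed, rounded to 4 significant digits, as written — all internal work carries exact precision end to end — each reported result includes exactly one rounding — the derived quantities, including the totals, five oxide percentages, glass mass, yield, ignition loss, are rebuilt using the weight values per 100.0 lb of glass at full precision, as given in the question or the answer.
Target masses of each oxide per 100.0 lb melt:
  Na2O: 26.54% × 100.0 = 26.54 lb
  B2O3: 54.96% × 100.0 = 54.96 lb
  BaO: 8.533% × 100.0 = 8.533 lb
  CaO: 6.186% × 100.0 = 6.186 lb
  MgO: 3.786% × 100.0 = 3.786 lb
Per-oxide balance check with the batch weights as given, under the basis named above (delivered sums recover each target once rounding is allowed for):
  Na2O: 5.826·0.4370 + 78.95·0.3039 = 26.54 lb (target 26.54 lb)
  B2O3: 78.95·0.6961 = 54.96 lb (target 54.96 lb)
  BaO: 10.98·0.7771 = 8.533 lb (target 8.533 lb)
  CaO: 17.13·0.3029 + 1.781·0.5597 = 6.186 lb (target 6.186 lb)
  MgO: 17.13·0.2210 = 3.786 lb (target 3.786 lb)
Glass-mass closure: Σ batch − LOI loss = 100.0 lb (targets for the oxides total 100.0 lb; against the stated basis, 100.0 lb — a pure rounding effect).
Batch total: Σ batch = 114.7 lb; loss to ignition Σ batch·LOI = 14.67 lb; as yield: glass ÷ batch → 87.21%.

Revised batch per 100.0 lb melt:
  salt cake: 5.826 lb
  CaMg(CO3)2: 17.13 lb
  barium carbonate: 10.98 lb
  anhydrous borax: 78.95 lb
  aragonite: 1.781 lb
Total batch = 114.7 lb; LOI loss = 14.67 lb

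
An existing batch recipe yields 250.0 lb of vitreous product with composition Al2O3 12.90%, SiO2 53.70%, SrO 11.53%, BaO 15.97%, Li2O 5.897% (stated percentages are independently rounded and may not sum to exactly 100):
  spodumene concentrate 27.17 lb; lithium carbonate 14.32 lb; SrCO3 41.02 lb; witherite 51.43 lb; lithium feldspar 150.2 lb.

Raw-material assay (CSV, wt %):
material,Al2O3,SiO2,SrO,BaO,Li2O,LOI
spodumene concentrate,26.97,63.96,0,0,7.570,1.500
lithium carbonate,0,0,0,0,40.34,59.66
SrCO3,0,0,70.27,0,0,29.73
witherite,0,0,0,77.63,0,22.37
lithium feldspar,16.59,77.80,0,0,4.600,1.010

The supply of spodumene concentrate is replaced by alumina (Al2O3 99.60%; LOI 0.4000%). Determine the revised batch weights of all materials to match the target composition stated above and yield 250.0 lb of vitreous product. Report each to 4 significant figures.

Every computation maintains full float precision at every stage. Intermediates are printed (rounded to four significant figures) when written out — exactly one rounding goes into every reported figure — derived quantities (net glass mass, yield, totals, ignition loss, the five compositions) are carried starting from the weights on 250.0 lb of glass in full precision as written in problem or answer.
Per-oxide target masses for 250.0 lb vitreous product:
  Al2O3: 12.90% × 250.0 = 32.25 lb
  SiO2: 53.70% × 250.0 = 134.2 lb
  SrO: 11.53% × 250.0 = 28.82 lb
  BaO: 15.97% × 250.0 = 39.92 lb
  Li2O: 5.897% × 250.0 = 14.74 lb
Mass-balance tally per oxide with the batch weights as given, per the basis as stated (every target is met by its sum up to rounding of the answer):
  Al2O3: 3.637·0.9960 + 172.6·0.1659 = 32.26 lb (target 32.25 lb)
  SiO2: 172.6·0.7780 = 134.3 lb (target 134.2 lb)
  SrO: 41.02·0.7027 = 28.82 lb (target 28.82 lb)
  BaO: 51.43·0.7763 = 39.93 lb (target 39.92 lb)
  Li2O: 16.87·0.4034 + 172.6·0.04600 = 14.74 lb (target 14.74 lb)
Glass-mass sanity pass: Σ batch − LOI loss = 250.0 lb (oxide target masses add up to 250.0 lb; versus the stated basis of 250.0 lb — a pure rounding effect).
Adding the batch up: Σ batch = 285.6 lb; LOI loss = Σ batch·LOI = 35.52 lb; the yield ratio, glass ÷ batch: 87.56%.

Revised batch per 250.0 lb vitreous product:
  alumina: 3.637 lb
  lithium carbonate: 16.87 lb
  SrCO3: 41.02 lb
  witherite: 51.43 lb
  lithium feldspar: 172.6 lb
Total batch = 285.6 lb; LOI loss = 35.52 lb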